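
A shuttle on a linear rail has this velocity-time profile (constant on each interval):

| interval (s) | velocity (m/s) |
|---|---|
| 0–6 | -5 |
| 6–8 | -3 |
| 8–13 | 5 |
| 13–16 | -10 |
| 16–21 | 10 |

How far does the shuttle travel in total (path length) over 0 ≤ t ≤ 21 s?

141 m

Total distance travelled is ∫|v| dt — sum the magnitudes of each area piece.
0–6 s: |-5| × 6 = 30 m
6–8 s: |-3| × 2 = 6 m
8–13 s: |5| × 5 = 25 m
13–16 s: |-10| × 3 = 30 m
16–21 s: |10| × 5 = 50 m
Total distance = 141 m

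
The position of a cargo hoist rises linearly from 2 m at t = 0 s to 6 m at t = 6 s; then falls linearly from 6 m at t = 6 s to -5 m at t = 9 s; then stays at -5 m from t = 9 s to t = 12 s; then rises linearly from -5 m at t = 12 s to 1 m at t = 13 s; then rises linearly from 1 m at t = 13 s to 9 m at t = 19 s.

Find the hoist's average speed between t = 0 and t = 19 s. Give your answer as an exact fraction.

Average speed = (total path length)/(elapsed time); on a piecewise-linear x-t graph the path length is Σ|Δx|.
0–6 s: |Δx| = |6 − 2| = 4 m
6–9 s: |Δx| = |-5 − 6| = 11 m
9–12 s: |Δx| = |-5 − -5| = 0 m
12–13 s: |Δx| = |1 − -5| = 6 m
13–19 s: |Δx| = |9 − 1| = 8 m
Total path = 29 m; average speed = 29/19 = 29/19 m/s.

29/19 m/s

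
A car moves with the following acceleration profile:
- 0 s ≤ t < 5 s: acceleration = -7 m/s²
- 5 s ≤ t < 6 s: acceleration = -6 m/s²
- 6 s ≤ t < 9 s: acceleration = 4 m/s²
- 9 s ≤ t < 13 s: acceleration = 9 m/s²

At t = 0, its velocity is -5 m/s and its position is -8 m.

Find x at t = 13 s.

-347.5 m

On each constant-a segment, Δv = aΔt and Δx = v₀Δt + ½aΔt²; chain segment to segment.
0–5 s: v starts -5 m/s; Δx = -5·5 + ½·-7·5² = -112.5 m; v ends -40 m/s.
5–6 s: v starts -40 m/s; Δx = -40·1 + ½·-6·1² = -43 m; v ends -46 m/s.
6–9 s: v starts -46 m/s; Δx = -46·3 + ½·4·3² = -120 m; v ends -34 m/s.
9–13 s: v starts -34 m/s; Δx = -34·4 + ½·9·4² = -64 m; v ends 2 m/s.
x(13) = -8 + Σ Δx = -347.5 m.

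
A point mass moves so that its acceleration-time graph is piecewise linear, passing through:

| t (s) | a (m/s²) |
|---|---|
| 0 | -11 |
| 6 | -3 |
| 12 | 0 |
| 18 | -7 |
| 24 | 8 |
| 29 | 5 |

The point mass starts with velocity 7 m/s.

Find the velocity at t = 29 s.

-29.5 m/s

Δv equals the area under the a-t graph; then v = v₀ + Δv.
0–6 s: ½(-11 + -3)(6) = -42 m/s
6–12 s: ½(-3 + 0)(6) = -9 m/s
12–18 s: ½(0 + -7)(6) = -21 m/s
18–24 s: ½(-7 + 8)(6) = 3 m/s
24–29 s: ½(8 + 5)(5) = 32.5 m/s
Δv = -36.5 m/s, so v(29) = 7 + (-36.5) = -29.5 m/s.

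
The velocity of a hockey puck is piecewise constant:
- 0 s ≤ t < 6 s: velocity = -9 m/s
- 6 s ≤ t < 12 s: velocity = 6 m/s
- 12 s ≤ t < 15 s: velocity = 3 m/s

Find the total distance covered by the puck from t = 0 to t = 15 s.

99 m

Total distance travelled is ∫|v| dt — sum the magnitudes of each area piece.
0–6 s: |-9| × 6 = 54 m
6–12 s: |6| × 6 = 36 m
12–15 s: |3| × 3 = 9 m
Total distance = 99 m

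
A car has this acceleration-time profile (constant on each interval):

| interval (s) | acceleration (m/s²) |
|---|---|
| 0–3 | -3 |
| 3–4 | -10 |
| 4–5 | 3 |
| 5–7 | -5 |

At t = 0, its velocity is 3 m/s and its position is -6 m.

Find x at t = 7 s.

-72 m

On each constant-a segment, Δv = aΔt and Δx = v₀Δt + ½aΔt²; chain segment to segment.
0–3 s: v starts 3 m/s; Δx = 3·3 + ½·-3·3² = -4.5 m; v ends -6 m/s.
3–4 s: v starts -6 m/s; Δx = -6·1 + ½·-10·1² = -11 m; v ends -16 m/s.
4–5 s: v starts -16 m/s; Δx = -16·1 + ½·3·1² = -14.5 m; v ends -13 m/s.
5–7 s: v starts -13 m/s; Δx = -13·2 + ½·-5·2² = -36 m; v ends -23 m/s.
x(7) = -6 + Σ Δx = -72 m.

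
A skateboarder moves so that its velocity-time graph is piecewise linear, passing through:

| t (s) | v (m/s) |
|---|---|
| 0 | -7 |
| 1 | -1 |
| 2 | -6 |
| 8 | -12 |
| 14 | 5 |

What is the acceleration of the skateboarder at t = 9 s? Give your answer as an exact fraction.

17/6 m/s²

Acceleration is the slope of the v-t graph on 8–14 s: (5 − -12)/(14 − 8) = 17/6 m/s².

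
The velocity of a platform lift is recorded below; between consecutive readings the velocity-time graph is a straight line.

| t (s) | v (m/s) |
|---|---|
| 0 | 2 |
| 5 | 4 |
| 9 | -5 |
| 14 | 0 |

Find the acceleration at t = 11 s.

1 m/s²

Acceleration is the slope of the v-t graph on 9–14 s: (0 − -5)/(14 − 9) = 1 m/s².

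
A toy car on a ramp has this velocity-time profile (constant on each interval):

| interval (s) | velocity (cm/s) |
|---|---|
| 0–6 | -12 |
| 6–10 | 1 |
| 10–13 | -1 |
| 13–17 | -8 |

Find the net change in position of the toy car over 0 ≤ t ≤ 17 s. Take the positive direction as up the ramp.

Net displacement equals the area under the velocity-time graph (areas below the axis count negative).
0–6 s: -12 × 6 = -72 cm
6–10 s: 1 × 4 = 4 cm
10–13 s: -1 × 3 = -3 cm
13–17 s: -8 × 4 = -32 cm
Net displacement = -103 cm

-103 cm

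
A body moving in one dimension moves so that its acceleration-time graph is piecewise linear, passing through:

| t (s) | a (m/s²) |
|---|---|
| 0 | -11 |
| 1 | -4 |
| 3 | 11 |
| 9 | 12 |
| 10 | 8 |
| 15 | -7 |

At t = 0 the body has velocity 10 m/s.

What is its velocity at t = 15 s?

Δv equals the area under the a-t graph; then v = v₀ + Δv.
0–1 s: ½(-11 + -4)(1) = -7.5 m/s
1–3 s: ½(-4 + 11)(2) = 7 m/s
3–9 s: ½(11 + 12)(6) = 69 m/s
9–10 s: ½(12 + 8)(1) = 10 m/s
10–15 s: ½(8 + -7)(5) = 2.5 m/s
Δv = 81 m/s, so v(15) = 10 + (81) = 91 m/s.

91 m/s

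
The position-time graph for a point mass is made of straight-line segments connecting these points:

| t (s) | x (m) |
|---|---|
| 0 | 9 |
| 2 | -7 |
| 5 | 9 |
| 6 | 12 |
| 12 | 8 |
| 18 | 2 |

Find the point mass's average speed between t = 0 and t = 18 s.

2.5 m/s

Average speed = (total path length)/(elapsed time); on a piecewise-linear x-t graph the path length is Σ|Δx|.
0–2 s: |Δx| = |-7 − 9| = 16 m
2–5 s: |Δx| = |9 − -7| = 16 m
5–6 s: |Δx| = |12 − 9| = 3 m
6–12 s: |Δx| = |8 − 12| = 4 m
12–18 s: |Δx| = |2 − 8| = 6 m
Total path = 45 m; average speed = 45/18 = 2.5 m/s.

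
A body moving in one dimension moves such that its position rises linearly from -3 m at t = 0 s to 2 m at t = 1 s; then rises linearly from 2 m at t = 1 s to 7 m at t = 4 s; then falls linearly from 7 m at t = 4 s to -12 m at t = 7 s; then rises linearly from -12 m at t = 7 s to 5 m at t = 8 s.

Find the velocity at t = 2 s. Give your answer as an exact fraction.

Velocity is the slope of the x-t graph on 1–4 s: (7 − 2)/(4 − 1) = 5/3 m/s.

5/3 m/s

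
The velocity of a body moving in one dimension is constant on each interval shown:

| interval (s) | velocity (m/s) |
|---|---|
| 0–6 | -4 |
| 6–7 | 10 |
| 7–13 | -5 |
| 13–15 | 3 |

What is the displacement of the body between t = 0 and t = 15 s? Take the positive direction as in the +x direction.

Net displacement equals the area under the velocity-time graph (areas below the axis count negative).
0–6 s: -4 × 6 = -24 m
6–7 s: 10 × 1 = 10 m
7–13 s: -5 × 6 = -30 m
13–15 s: 3 × 2 = 6 m
Net displacement = -38 m

-38 m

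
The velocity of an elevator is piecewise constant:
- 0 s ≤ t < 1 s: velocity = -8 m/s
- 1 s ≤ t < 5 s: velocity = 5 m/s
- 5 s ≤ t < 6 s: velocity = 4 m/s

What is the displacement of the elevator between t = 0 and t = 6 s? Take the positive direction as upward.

Net displacement equals the area under the velocity-time graph (areas below the axis count negative).
0–1 s: -8 × 1 = -8 m
1–5 s: 5 × 4 = 20 m
5–6 s: 4 × 1 = 4 m
Net displacement = 16 m

16 m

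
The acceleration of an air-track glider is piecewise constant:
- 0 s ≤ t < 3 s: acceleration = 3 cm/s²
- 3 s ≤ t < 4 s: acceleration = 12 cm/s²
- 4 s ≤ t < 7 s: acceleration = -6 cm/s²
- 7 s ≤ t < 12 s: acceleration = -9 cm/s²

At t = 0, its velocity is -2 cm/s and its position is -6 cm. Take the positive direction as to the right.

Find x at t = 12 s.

On each constant-a segment, Δv = aΔt and Δx = v₀Δt + ½aΔt²; chain segment to segment.
0–3 s: v starts -2 cm/s; Δx = -2·3 + ½·3·3² = 7.5 cm; v ends 7 cm/s.
3–4 s: v starts 7 cm/s; Δx = 7·1 + ½·12·1² = 13 cm; v ends 19 cm/s.
4–7 s: v starts 19 cm/s; Δx = 19·3 + ½·-6·3² = 30 cm; v ends 1 cm/s.
7–12 s: v starts 1 cm/s; Δx = 1·5 + ½·-9·5² = -107.5 cm; v ends -44 cm/s.
x(12) = -6 + Σ Δx = -63 cm.

-63 cm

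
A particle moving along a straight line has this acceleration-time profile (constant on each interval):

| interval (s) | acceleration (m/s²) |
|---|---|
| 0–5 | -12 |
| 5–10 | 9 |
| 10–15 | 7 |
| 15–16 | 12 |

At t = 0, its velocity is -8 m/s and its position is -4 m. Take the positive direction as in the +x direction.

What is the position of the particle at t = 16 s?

-431 m

On each constant-a segment, Δv = aΔt and Δx = v₀Δt + ½aΔt²; chain segment to segment.
0–5 s: v starts -8 m/s; Δx = -8·5 + ½·-12·5² = -190 m; v ends -68 m/s.
5–10 s: v starts -68 m/s; Δx = -68·5 + ½·9·5² = -227.5 m; v ends -23 m/s.
10–15 s: v starts -23 m/s; Δx = -23·5 + ½·7·5² = -27.5 m; v ends 12 m/s.
15–16 s: v starts 12 m/s; Δx = 12·1 + ½·12·1² = 18 m; v ends 24 m/s.
x(16) = -4 + Σ Δx = -431 m.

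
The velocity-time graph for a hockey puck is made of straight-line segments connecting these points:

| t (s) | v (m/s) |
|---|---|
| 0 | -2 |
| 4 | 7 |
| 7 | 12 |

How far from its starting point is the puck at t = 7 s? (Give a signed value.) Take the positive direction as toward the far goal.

Displacement is the signed area under the v-t curve.
0–4 s: ½(-2 + 7)(4) = 10 m
4–7 s: ½(7 + 12)(3) = 28.5 m
Net displacement = 38.5 m

38.5 m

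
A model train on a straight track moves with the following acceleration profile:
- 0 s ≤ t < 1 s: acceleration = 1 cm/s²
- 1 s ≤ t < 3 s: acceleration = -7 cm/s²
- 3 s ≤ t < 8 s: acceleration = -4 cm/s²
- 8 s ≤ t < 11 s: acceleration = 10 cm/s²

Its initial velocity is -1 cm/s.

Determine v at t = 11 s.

-4 cm/s

Δv equals the area under the a-t graph; then v = v₀ + Δv.
0–1 s: 1 × 1 = 1 cm/s
1–3 s: -7 × 2 = -14 cm/s
3–8 s: -4 × 5 = -20 cm/s
8–11 s: 10 × 3 = 30 cm/s
Δv = -3 cm/s, so v(11) = -1 + (-3) = -4 cm/s.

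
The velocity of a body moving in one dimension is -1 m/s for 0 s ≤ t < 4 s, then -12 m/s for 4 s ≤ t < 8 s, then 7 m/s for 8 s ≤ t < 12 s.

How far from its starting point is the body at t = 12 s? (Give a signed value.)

Displacement is the signed area under the v-t curve.
0–4 s: -1 × 4 = -4 m
4–8 s: -12 × 4 = -48 m
8–12 s: 7 × 4 = 28 m
Net displacement = -24 m

-24 m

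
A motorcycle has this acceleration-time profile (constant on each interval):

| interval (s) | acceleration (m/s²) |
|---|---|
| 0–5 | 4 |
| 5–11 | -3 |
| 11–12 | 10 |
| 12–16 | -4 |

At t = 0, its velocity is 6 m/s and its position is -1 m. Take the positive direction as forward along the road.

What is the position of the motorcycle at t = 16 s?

On each constant-a segment, Δv = aΔt and Δx = v₀Δt + ½aΔt²; chain segment to segment.
0–5 s: v starts 6 m/s; Δx = 6·5 + ½·4·5² = 80 m; v ends 26 m/s.
5–11 s: v starts 26 m/s; Δx = 26·6 + ½·-3·6² = 102 m; v ends 8 m/s.
11–12 s: v starts 8 m/s; Δx = 8·1 + ½·10·1² = 13 m; v ends 18 m/s.
12–16 s: v starts 18 m/s; Δx = 18·4 + ½·-4·4² = 40 m; v ends 2 m/s.
x(16) = -1 + Σ Δx = 234 m.

234 m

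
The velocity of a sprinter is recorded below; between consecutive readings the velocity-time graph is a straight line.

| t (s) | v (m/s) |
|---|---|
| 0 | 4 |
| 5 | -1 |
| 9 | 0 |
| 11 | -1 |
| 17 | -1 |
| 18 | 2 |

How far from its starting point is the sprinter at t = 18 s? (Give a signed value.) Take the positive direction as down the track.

Net displacement equals the area under the velocity-time graph (areas below the axis count negative).
0–5 s: ½(4 + -1)(5) = 7.5 m
5–9 s: ½(-1 + 0)(4) = -2 m
9–11 s: ½(0 + -1)(2) = -1 m
11–17 s: -1 × 6 = -6 m
17–18 s: ½(-1 + 2)(1) = 0.5 m
Net displacement = -1 m

-1 m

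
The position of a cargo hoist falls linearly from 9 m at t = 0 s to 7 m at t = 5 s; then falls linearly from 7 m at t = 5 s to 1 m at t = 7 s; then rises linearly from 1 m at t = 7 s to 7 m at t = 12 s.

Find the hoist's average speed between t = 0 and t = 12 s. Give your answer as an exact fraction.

7/6 m/s

Average speed = (total path length)/(elapsed time); on a piecewise-linear x-t graph the path length is Σ|Δx|.
0–5 s: |Δx| = |7 − 9| = 2 m
5–7 s: |Δx| = |1 − 7| = 6 m
7–12 s: |Δx| = |7 − 1| = 6 m
Total path = 14 m; average speed = 14/12 = 7/6 m/s.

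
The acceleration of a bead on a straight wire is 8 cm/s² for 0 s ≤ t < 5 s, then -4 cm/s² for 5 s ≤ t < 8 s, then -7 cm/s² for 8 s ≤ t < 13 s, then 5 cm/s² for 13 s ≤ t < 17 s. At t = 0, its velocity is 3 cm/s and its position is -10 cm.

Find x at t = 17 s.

On each constant-a segment, Δv = aΔt and Δx = v₀Δt + ½aΔt²; chain segment to segment.
0–5 s: v starts 3 cm/s; Δx = 3·5 + ½·8·5² = 115 cm; v ends 43 cm/s.
5–8 s: v starts 43 cm/s; Δx = 43·3 + ½·-4·3² = 111 cm; v ends 31 cm/s.
8–13 s: v starts 31 cm/s; Δx = 31·5 + ½·-7·5² = 67.5 cm; v ends -4 cm/s.
13–17 s: v starts -4 cm/s; Δx = -4·4 + ½·5·4² = 24 cm; v ends 16 cm/s.
x(17) = -10 + Σ Δx = 307.5 cm.

307.5 cm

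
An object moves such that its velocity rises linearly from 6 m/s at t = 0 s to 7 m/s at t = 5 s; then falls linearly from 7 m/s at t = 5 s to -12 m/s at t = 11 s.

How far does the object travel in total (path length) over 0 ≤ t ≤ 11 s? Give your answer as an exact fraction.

Total distance travelled is ∫|v| dt — sum the magnitudes of each area piece.
0–5 s: |½(6 + 7)(5)| = 32.5 m
5–11 s: v = 0 at t = 137/19 s; triangle areas 147/19 + 432/19 = 579/19 m
Total distance = 2393/38 m

2393/38 m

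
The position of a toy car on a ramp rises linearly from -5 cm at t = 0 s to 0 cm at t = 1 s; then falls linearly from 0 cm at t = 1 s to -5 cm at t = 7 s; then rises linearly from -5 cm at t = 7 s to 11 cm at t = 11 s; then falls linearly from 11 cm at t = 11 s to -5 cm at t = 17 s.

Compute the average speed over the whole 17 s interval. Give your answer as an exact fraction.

42/17 cm/s

Average speed = (total path length)/(elapsed time); on a piecewise-linear x-t graph the path length is Σ|Δx|.
0–1 s: |Δx| = |0 − -5| = 5 cm
1–7 s: |Δx| = |-5 − 0| = 5 cm
7–11 s: |Δx| = |11 − -5| = 16 cm
11–17 s: |Δx| = |-5 − 11| = 16 cm
Total path = 42 cm; average speed = 42/17 = 42/17 cm/s.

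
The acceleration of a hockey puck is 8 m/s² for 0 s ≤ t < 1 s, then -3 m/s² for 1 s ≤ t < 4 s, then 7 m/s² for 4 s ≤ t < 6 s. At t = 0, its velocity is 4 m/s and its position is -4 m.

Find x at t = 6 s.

On each constant-a segment, Δv = aΔt and Δx = v₀Δt + ½aΔt²; chain segment to segment.
0–1 s: v starts 4 m/s; Δx = 4·1 + ½·8·1² = 8 m; v ends 12 m/s.
1–4 s: v starts 12 m/s; Δx = 12·3 + ½·-3·3² = 22.5 m; v ends 3 m/s.
4–6 s: v starts 3 m/s; Δx = 3·2 + ½·7·2² = 20 m; v ends 17 m/s.
x(6) = -4 + Σ Δx = 46.5 m.

46.5 m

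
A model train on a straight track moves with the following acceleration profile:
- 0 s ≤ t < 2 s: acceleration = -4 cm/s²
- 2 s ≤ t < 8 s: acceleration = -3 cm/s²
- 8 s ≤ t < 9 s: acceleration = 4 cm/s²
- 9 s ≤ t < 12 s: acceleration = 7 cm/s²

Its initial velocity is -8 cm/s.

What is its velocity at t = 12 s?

Δv equals the area under the a-t graph; then v = v₀ + Δv.
0–2 s: -4 × 2 = -8 cm/s
2–8 s: -3 × 6 = -18 cm/s
8–9 s: 4 × 1 = 4 cm/s
9–12 s: 7 × 3 = 21 cm/s
Δv = -1 cm/s, so v(12) = -8 + (-1) = -9 cm/s.

-9 cm/s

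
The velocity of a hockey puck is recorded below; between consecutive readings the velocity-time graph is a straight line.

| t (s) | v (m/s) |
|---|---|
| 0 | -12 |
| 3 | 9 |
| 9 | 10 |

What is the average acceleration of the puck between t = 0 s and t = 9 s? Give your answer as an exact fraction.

22/9 m/s²

Average acceleration = Δv/Δt = (10 − -12)/(9 − 0) = 22/9 m/s².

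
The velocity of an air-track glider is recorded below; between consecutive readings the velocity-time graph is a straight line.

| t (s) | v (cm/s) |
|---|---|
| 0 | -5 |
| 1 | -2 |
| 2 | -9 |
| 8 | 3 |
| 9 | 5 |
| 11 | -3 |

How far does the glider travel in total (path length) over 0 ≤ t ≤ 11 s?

39.75 cm

Total distance travelled is ∫|v| dt — sum the magnitudes of each area piece.
0–1 s: |½(-5 + -2)(1)| = 3.5 cm
1–2 s: |½(-2 + -9)(1)| = 5.5 cm
2–8 s: v = 0 at t = 6.5 s; triangle areas 20.25 + 2.25 = 22.5 cm
8–9 s: |½(3 + 5)(1)| = 4 cm
9–11 s: v = 0 at t = 10.25 s; triangle areas 3.125 + 1.125 = 4.25 cm
Total distance = 39.75 cm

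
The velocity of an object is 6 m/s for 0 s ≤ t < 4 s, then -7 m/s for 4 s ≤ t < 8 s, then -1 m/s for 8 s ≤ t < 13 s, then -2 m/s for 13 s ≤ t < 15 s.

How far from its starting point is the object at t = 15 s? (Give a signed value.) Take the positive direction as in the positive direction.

-13 m

Net displacement equals the area under the velocity-time graph (areas below the axis count negative).
0–4 s: 6 × 4 = 24 m
4–8 s: -7 × 4 = -28 m
8–13 s: -1 × 5 = -5 m
13–15 s: -2 × 2 = -4 m
Net displacement = -13 m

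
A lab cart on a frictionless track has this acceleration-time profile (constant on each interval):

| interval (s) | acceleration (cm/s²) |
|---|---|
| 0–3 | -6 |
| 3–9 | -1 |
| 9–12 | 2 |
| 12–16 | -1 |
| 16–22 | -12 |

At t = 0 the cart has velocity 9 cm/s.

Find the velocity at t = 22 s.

-85 cm/s

Δv equals the area under the a-t graph; then v = v₀ + Δv.
0–3 s: -6 × 3 = -18 cm/s
3–9 s: -1 × 6 = -6 cm/s
9–12 s: 2 × 3 = 6 cm/s
12–16 s: -1 × 4 = -4 cm/s
16–22 s: -12 × 6 = -72 cm/s
Δv = -94 cm/s, so v(22) = 9 + (-94) = -85 cm/s.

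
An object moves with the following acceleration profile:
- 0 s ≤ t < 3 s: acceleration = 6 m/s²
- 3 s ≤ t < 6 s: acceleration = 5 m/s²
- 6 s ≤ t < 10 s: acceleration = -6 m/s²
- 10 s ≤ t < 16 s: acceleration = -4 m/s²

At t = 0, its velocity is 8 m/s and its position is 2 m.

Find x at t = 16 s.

On each constant-a segment, Δv = aΔt and Δx = v₀Δt + ½aΔt²; chain segment to segment.
0–3 s: v starts 8 m/s; Δx = 8·3 + ½·6·3² = 51 m; v ends 26 m/s.
3–6 s: v starts 26 m/s; Δx = 26·3 + ½·5·3² = 100.5 m; v ends 41 m/s.
6–10 s: v starts 41 m/s; Δx = 41·4 + ½·-6·4² = 116 m; v ends 17 m/s.
10–16 s: v starts 17 m/s; Δx = 17·6 + ½·-4·6² = 30 m; v ends -7 m/s.
x(16) = 2 + Σ Δx = 299.5 m.

299.5 m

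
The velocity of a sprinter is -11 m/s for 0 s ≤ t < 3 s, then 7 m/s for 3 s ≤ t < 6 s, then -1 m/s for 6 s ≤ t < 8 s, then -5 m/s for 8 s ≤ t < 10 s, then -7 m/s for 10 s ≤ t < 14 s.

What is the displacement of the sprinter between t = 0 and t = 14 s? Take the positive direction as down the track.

-52 m

Displacement is the signed area under the v-t curve.
0–3 s: -11 × 3 = -33 m
3–6 s: 7 × 3 = 21 m
6–8 s: -1 × 2 = -2 m
8–10 s: -5 × 2 = -10 m
10–14 s: -7 × 4 = -28 m
Net displacement = -52 m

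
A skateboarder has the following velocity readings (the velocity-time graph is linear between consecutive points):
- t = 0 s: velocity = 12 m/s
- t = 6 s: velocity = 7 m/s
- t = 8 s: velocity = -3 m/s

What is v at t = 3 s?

9.5 m/s

On 0–6 s the graph is linear from 12 to 7 m/s: v(3) = 12 + (7 − 12)·(3 − 0)/(6 − 0) = 9.5 m/s.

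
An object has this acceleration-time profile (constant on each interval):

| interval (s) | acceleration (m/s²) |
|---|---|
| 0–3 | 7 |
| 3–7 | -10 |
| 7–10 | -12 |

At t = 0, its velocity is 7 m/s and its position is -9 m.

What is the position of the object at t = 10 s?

On each constant-a segment, Δv = aΔt and Δx = v₀Δt + ½aΔt²; chain segment to segment.
0–3 s: v starts 7 m/s; Δx = 7·3 + ½·7·3² = 52.5 m; v ends 28 m/s.
3–7 s: v starts 28 m/s; Δx = 28·4 + ½·-10·4² = 32 m; v ends -12 m/s.
7–10 s: v starts -12 m/s; Δx = -12·3 + ½·-12·3² = -90 m; v ends -48 m/s.
x(10) = -9 + Σ Δx = -14.5 m.

-14.5 m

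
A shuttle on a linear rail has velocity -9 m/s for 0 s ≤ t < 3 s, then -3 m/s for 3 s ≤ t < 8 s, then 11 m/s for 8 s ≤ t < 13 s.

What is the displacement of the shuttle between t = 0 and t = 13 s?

13 m

Displacement is the signed area under the v-t curve.
0–3 s: -9 × 3 = -27 m
3–8 s: -3 × 5 = -15 m
8–13 s: 11 × 5 = 55 m
Net displacement = 13 m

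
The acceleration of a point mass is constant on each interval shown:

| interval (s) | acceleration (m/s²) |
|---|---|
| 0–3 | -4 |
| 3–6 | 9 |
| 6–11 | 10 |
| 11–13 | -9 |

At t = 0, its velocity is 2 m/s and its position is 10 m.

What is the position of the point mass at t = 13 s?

On each constant-a segment, Δv = aΔt and Δx = v₀Δt + ½aΔt²; chain segment to segment.
0–3 s: v starts 2 m/s; Δx = 2·3 + ½·-4·3² = -12 m; v ends -10 m/s.
3–6 s: v starts -10 m/s; Δx = -10·3 + ½·9·3² = 10.5 m; v ends 17 m/s.
6–11 s: v starts 17 m/s; Δx = 17·5 + ½·10·5² = 210 m; v ends 67 m/s.
11–13 s: v starts 67 m/s; Δx = 67·2 + ½·-9·2² = 116 m; v ends 49 m/s.
x(13) = 10 + Σ Δx = 334.5 m.

334.5 m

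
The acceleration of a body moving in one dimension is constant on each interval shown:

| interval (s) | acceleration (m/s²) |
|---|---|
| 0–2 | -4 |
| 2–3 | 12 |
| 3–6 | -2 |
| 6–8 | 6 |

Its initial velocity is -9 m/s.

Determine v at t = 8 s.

1 m/s

Δv equals the area under the a-t graph; then v = v₀ + Δv.
0–2 s: -4 × 2 = -8 m/s
2–3 s: 12 × 1 = 12 m/s
3–6 s: -2 × 3 = -6 m/s
6–8 s: 6 × 2 = 12 m/s
Δv = 10 m/s, so v(8) = -9 + (10) = 1 m/s.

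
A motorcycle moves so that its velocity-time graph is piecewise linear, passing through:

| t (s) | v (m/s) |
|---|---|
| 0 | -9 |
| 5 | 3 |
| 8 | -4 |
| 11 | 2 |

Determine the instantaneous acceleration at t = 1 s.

2.4 m/s²

Acceleration is the slope of the v-t graph on 0–5 s: (3 − -9)/(5 − 0) = 2.4 m/s².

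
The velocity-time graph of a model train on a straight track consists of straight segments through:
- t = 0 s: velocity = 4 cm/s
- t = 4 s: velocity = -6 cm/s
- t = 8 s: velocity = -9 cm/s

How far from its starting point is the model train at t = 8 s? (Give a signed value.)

Displacement is the signed area under the v-t curve.
0–4 s: ½(4 + -6)(4) = -4 cm
4–8 s: ½(-6 + -9)(4) = -30 cm
Net displacement = -34 cm

-34 cm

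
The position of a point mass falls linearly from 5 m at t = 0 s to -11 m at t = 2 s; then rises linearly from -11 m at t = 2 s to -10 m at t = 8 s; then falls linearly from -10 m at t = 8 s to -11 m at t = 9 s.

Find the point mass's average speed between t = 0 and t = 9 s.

2 m/s

Average speed = (total path length)/(elapsed time); on a piecewise-linear x-t graph the path length is Σ|Δx|.
0–2 s: |Δx| = |-11 − 5| = 16 m
2–8 s: |Δx| = |-10 − -11| = 1 m
8–9 s: |Δx| = |-11 − -10| = 1 m
Total path = 18 m; average speed = 18/9 = 2 m/s.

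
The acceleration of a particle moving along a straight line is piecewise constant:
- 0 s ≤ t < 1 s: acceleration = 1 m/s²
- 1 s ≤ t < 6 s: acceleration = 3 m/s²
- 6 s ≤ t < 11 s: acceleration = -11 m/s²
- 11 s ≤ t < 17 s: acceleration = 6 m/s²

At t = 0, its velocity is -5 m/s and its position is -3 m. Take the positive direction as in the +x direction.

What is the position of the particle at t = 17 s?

-228.5 m

On each constant-a segment, Δv = aΔt and Δx = v₀Δt + ½aΔt²; chain segment to segment.
0–1 s: v starts -5 m/s; Δx = -5·1 + ½·1·1² = -4.5 m; v ends -4 m/s.
1–6 s: v starts -4 m/s; Δx = -4·5 + ½·3·5² = 17.5 m; v ends 11 m/s.
6–11 s: v starts 11 m/s; Δx = 11·5 + ½·-11·5² = -82.5 m; v ends -44 m/s.
11–17 s: v starts -44 m/s; Δx = -44·6 + ½·6·6² = -156 m; v ends -8 m/s.
x(17) = -3 + Σ Δx = -228.5 m.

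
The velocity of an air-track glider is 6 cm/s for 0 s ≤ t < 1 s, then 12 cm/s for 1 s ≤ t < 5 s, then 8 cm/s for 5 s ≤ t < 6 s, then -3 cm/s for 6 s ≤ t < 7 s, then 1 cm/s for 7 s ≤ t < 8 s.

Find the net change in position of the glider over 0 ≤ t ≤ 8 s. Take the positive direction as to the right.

60 cm

Net displacement equals the area under the velocity-time graph (areas below the axis count negative).
0–1 s: 6 × 1 = 6 cm
1–5 s: 12 × 4 = 48 cm
5–6 s: 8 × 1 = 8 cm
6–7 s: -3 × 1 = -3 cm
7–8 s: 1 × 1 = 1 cm
Net displacement = 60 cm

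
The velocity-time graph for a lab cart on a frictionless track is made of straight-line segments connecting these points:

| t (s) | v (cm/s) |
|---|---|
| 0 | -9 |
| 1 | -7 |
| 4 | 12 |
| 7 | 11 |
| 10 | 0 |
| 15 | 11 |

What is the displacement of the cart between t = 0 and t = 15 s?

78 cm

Net displacement equals the area under the velocity-time graph (areas below the axis count negative).
0–1 s: ½(-9 + -7)(1) = -8 cm
1–4 s: ½(-7 + 12)(3) = 7.5 cm
4–7 s: ½(12 + 11)(3) = 34.5 cm
7–10 s: ½(11 + 0)(3) = 16.5 cm
10–15 s: ½(0 + 11)(5) = 27.5 cm
Net displacement = 78 cm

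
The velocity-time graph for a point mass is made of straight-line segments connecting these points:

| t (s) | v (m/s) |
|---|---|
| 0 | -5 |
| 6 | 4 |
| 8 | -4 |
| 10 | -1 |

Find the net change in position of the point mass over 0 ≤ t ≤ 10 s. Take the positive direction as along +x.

Displacement is the signed area under the v-t curve.
0–6 s: ½(-5 + 4)(6) = -3 m
6–8 s: ½(4 + -4)(2) = 0 m
8–10 s: ½(-4 + -1)(2) = -5 m
Net displacement = -8 m

-8 m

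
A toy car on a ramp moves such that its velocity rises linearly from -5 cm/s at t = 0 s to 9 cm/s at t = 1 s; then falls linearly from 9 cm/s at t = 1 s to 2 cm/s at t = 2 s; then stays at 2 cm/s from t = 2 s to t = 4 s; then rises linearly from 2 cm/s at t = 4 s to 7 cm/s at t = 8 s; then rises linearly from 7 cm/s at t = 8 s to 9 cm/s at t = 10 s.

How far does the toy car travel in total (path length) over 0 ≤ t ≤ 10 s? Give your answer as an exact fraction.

Total distance travelled is ∫|v| dt — sum the magnitudes of each area piece.
0–1 s: v = 0 at t = 5/14 s; triangle areas 25/28 + 81/28 = 53/14 cm
1–2 s: |½(9 + 2)(1)| = 5.5 cm
2–4 s: |2| × 2 = 4 cm
4–8 s: |½(2 + 7)(4)| = 18 cm
8–10 s: |½(7 + 9)(2)| = 16 cm
Total distance = 331/7 cm

331/7 cm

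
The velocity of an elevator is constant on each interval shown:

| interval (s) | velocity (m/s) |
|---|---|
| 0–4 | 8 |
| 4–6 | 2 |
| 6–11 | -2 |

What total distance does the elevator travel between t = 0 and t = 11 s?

Total distance travelled is ∫|v| dt — sum the magnitudes of each area piece.
0–4 s: |8| × 4 = 32 m
4–6 s: |2| × 2 = 4 m
6–11 s: |-2| × 5 = 10 m
Total distance = 46 m

46 m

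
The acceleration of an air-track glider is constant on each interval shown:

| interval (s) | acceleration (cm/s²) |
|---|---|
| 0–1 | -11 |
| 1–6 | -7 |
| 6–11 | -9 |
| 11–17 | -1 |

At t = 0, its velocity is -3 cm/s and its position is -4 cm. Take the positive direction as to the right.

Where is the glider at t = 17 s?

-1109.5 cm

On each constant-a segment, Δv = aΔt and Δx = v₀Δt + ½aΔt²; chain segment to segment.
0–1 s: v starts -3 cm/s; Δx = -3·1 + ½·-11·1² = -8.5 cm; v ends -14 cm/s.
1–6 s: v starts -14 cm/s; Δx = -14·5 + ½·-7·5² = -157.5 cm; v ends -49 cm/s.
6–11 s: v starts -49 cm/s; Δx = -49·5 + ½·-9·5² = -357.5 cm; v ends -94 cm/s.
11–17 s: v starts -94 cm/s; Δx = -94·6 + ½·-1·6² = -582 cm; v ends -100 cm/s.
x(17) = -4 + Σ Δx = -1109.5 cm.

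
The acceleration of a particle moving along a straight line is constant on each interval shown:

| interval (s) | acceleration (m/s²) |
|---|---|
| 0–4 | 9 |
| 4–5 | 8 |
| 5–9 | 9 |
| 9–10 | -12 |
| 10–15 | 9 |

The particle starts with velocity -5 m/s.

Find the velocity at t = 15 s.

108 m/s

Δv equals the area under the a-t graph; then v = v₀ + Δv.
0–4 s: 9 × 4 = 36 m/s
4–5 s: 8 × 1 = 8 m/s
5–9 s: 9 × 4 = 36 m/s
9–10 s: -12 × 1 = -12 m/s
10–15 s: 9 × 5 = 45 m/s
Δv = 113 m/s, so v(15) = -5 + (113) = 108 m/s.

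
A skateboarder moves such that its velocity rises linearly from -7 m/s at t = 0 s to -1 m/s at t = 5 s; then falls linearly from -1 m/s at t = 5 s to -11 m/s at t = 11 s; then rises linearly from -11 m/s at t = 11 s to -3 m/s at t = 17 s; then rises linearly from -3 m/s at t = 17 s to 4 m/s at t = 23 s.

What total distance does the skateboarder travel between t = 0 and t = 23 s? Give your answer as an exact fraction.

761/7 m

Total distance travelled is ∫|v| dt — sum the magnitudes of each area piece.
0–5 s: |½(-7 + -1)(5)| = 20 m
5–11 s: |½(-1 + -11)(6)| = 36 m
11–17 s: |½(-11 + -3)(6)| = 42 m
17–23 s: v = 0 at t = 137/7 s; triangle areas 27/7 + 48/7 = 75/7 m
Total distance = 761/7 m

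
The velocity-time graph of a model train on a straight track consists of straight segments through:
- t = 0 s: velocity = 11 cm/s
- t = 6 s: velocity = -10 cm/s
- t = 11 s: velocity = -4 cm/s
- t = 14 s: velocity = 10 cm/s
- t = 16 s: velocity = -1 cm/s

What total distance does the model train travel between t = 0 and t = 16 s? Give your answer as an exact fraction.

Distance (not displacement) is the total path length: add the absolute areas under v-t.
0–6 s: v = 0 at t = 22/7 s; triangle areas 121/7 + 100/7 = 221/7 cm
6–11 s: |½(-10 + -4)(5)| = 35 cm
11–14 s: v = 0 at t = 83/7 s; triangle areas 12/7 + 75/7 = 87/7 cm
14–16 s: v = 0 at t = 174/11 s; triangle areas 100/11 + 1/11 = 101/11 cm
Total distance = 970/11 cm

970/11 cm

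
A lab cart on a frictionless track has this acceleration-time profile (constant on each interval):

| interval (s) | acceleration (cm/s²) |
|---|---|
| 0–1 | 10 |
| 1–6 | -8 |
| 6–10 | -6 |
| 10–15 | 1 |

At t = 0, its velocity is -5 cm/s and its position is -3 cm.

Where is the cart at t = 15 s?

-548.5 cm

On each constant-a segment, Δv = aΔt and Δx = v₀Δt + ½aΔt²; chain segment to segment.
0–1 s: v starts -5 cm/s; Δx = -5·1 + ½·10·1² = 0 cm; v ends 5 cm/s.
1–6 s: v starts 5 cm/s; Δx = 5·5 + ½·-8·5² = -75 cm; v ends -35 cm/s.
6–10 s: v starts -35 cm/s; Δx = -35·4 + ½·-6·4² = -188 cm; v ends -59 cm/s.
10–15 s: v starts -59 cm/s; Δx = -59·5 + ½·1·5² = -282.5 cm; v ends -54 cm/s.
x(15) = -3 + Σ Δx = -548.5 cm.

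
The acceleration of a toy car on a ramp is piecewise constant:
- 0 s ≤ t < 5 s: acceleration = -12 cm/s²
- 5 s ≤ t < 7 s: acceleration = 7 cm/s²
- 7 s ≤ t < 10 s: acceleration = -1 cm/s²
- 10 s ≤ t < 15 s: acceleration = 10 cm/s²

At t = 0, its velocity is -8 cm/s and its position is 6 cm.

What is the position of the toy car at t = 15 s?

-632.5 cm

On each constant-a segment, Δv = aΔt and Δx = v₀Δt + ½aΔt²; chain segment to segment.
0–5 s: v starts -8 cm/s; Δx = -8·5 + ½·-12·5² = -190 cm; v ends -68 cm/s.
5–7 s: v starts -68 cm/s; Δx = -68·2 + ½·7·2² = -122 cm; v ends -54 cm/s.
7–10 s: v starts -54 cm/s; Δx = -54·3 + ½·-1·3² = -166.5 cm; v ends -57 cm/s.
10–15 s: v starts -57 cm/s; Δx = -57·5 + ½·10·5² = -160 cm; v ends -7 cm/s.
x(15) = 6 + Σ Δx = -632.5 cm.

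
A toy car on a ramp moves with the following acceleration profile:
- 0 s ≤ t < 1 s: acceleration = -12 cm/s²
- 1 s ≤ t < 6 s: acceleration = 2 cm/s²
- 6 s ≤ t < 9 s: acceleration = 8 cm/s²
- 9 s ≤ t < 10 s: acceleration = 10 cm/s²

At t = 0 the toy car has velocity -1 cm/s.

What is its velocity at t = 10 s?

31 cm/s

Δv equals the area under the a-t graph; then v = v₀ + Δv.
0–1 s: -12 × 1 = -12 cm/s
1–6 s: 2 × 5 = 10 cm/s
6–9 s: 8 × 3 = 24 cm/s
9–10 s: 10 × 1 = 10 cm/s
Δv = 32 cm/s, so v(10) = -1 + (32) = 31 cm/s.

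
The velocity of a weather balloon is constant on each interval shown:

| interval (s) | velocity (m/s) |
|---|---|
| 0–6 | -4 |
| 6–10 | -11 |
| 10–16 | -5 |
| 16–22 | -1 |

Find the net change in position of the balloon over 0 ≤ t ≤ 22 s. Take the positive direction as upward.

-104 m

Displacement is the signed area under the v-t curve.
0–6 s: -4 × 6 = -24 m
6–10 s: -11 × 4 = -44 m
10–16 s: -5 × 6 = -30 m
16–22 s: -1 × 6 = -6 m
Net displacement = -104 m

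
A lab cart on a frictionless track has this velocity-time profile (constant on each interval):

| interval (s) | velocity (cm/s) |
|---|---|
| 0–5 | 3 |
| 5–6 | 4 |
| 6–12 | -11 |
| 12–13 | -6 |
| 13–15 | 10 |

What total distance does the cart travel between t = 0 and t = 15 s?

Distance (not displacement) is the total path length: add the absolute areas under v-t.
0–5 s: |3| × 5 = 15 cm
5–6 s: |4| × 1 = 4 cm
6–12 s: |-11| × 6 = 66 cm
12–13 s: |-6| × 1 = 6 cm
13–15 s: |10| × 2 = 20 cm
Total distance = 111 cm

111 cm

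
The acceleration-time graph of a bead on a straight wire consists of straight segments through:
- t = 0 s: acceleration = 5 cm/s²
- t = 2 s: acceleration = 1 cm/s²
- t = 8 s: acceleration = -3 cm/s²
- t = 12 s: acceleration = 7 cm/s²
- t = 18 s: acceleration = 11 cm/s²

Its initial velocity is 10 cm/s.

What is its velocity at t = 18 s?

72 cm/s

Δv equals the area under the a-t graph; then v = v₀ + Δv.
0–2 s: ½(5 + 1)(2) = 6 cm/s
2–8 s: ½(1 + -3)(6) = -6 cm/s
8–12 s: ½(-3 + 7)(4) = 8 cm/s
12–18 s: ½(7 + 11)(6) = 54 cm/s
Δv = 62 cm/s, so v(18) = 10 + (62) = 72 cm/s.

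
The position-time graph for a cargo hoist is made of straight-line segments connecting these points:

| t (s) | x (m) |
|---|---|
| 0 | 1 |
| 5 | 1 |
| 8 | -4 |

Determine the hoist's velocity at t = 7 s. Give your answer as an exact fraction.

-5/3 m/s

Velocity is the slope of the x-t graph on 5–8 s: (-4 − 1)/(8 − 5) = -5/3 m/s.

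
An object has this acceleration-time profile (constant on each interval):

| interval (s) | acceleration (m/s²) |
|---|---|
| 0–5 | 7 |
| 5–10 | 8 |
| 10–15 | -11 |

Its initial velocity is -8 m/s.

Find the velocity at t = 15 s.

Δv equals the area under the a-t graph; then v = v₀ + Δv.
0–5 s: 7 × 5 = 35 m/s
5–10 s: 8 × 5 = 40 m/s
10–15 s: -11 × 5 = -55 m/s
Δv = 20 m/s, so v(15) = -8 + (20) = 12 m/s.

12 m/s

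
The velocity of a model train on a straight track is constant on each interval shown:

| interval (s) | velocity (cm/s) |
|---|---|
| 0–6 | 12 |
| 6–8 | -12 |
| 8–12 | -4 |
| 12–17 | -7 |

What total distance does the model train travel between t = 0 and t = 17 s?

147 cm

Total distance travelled is ∫|v| dt — sum the magnitudes of each area piece.
0–6 s: |12| × 6 = 72 cm
6–8 s: |-12| × 2 = 24 cm
8–12 s: |-4| × 4 = 16 cm
12–17 s: |-7| × 5 = 35 cm
Total distance = 147 cm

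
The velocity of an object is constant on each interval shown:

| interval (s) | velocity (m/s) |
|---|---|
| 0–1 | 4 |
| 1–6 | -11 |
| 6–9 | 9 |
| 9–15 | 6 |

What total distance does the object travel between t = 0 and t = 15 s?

Distance (not displacement) is the total path length: add the absolute areas under v-t.
0–1 s: |4| × 1 = 4 m
1–6 s: |-11| × 5 = 55 m
6–9 s: |9| × 3 = 27 m
9–15 s: |6| × 6 = 36 m
Total distance = 122 m

122 m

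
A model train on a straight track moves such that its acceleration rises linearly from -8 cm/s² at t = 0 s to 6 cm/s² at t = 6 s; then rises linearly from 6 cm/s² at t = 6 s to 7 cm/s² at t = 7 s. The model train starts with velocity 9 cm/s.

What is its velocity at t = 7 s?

9.5 cm/s

Δv equals the area under the a-t graph; then v = v₀ + Δv.
0–6 s: ½(-8 + 6)(6) = -6 cm/s
6–7 s: ½(6 + 7)(1) = 6.5 cm/s
Δv = 0.5 cm/s, so v(7) = 9 + (0.5) = 9.5 cm/s.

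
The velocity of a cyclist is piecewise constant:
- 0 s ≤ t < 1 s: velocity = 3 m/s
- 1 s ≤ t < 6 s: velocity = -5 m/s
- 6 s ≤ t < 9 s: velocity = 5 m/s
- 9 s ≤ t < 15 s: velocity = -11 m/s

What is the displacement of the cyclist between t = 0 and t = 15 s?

Net displacement equals the area under the velocity-time graph (areas below the axis count negative).
0–1 s: 3 × 1 = 3 m
1–6 s: -5 × 5 = -25 m
6–9 s: 5 × 3 = 15 m
9–15 s: -11 × 6 = -66 m
Net displacement = -73 m

-73 m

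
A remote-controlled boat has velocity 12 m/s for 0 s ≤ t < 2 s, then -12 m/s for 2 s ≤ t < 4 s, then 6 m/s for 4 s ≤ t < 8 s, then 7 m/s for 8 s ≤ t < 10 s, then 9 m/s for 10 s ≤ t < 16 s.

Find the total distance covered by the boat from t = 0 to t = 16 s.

140 m

Distance (not displacement) is the total path length: add the absolute areas under v-t.
0–2 s: |12| × 2 = 24 m
2–4 s: |-12| × 2 = 24 m
4–8 s: |6| × 4 = 24 m
8–10 s: |7| × 2 = 14 m
10–16 s: |9| × 6 = 54 m
Total distance = 140 m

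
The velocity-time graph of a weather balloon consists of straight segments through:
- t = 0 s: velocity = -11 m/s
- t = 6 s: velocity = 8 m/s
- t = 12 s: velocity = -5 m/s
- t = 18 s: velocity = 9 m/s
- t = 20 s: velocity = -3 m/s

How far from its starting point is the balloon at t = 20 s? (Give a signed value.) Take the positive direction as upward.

18 m

Displacement is the signed area under the v-t curve.
0–6 s: ½(-11 + 8)(6) = -9 m
6–12 s: ½(8 + -5)(6) = 9 m
12–18 s: ½(-5 + 9)(6) = 12 m
18–20 s: ½(9 + -3)(2) = 6 m
Net displacement = 18 m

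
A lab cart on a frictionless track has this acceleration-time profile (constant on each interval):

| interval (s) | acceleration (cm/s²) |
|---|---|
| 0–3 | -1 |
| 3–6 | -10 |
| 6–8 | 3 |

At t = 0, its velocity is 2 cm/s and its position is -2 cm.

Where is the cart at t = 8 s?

-104.5 cm

On each constant-a segment, Δv = aΔt and Δx = v₀Δt + ½aΔt²; chain segment to segment.
0–3 s: v starts 2 cm/s; Δx = 2·3 + ½·-1·3² = 1.5 cm; v ends -1 cm/s.
3–6 s: v starts -1 cm/s; Δx = -1·3 + ½·-10·3² = -48 cm; v ends -31 cm/s.
6–8 s: v starts -31 cm/s; Δx = -31·2 + ½·3·2² = -56 cm; v ends -25 cm/s.
x(8) = -2 + Σ Δx = -104.5 cm.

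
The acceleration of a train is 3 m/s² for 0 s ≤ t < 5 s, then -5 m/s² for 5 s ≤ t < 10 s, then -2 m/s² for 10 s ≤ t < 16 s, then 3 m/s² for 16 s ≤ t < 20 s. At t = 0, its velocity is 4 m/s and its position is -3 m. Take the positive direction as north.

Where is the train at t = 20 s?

-33 m

On each constant-a segment, Δv = aΔt and Δx = v₀Δt + ½aΔt²; chain segment to segment.
0–5 s: v starts 4 m/s; Δx = 4·5 + ½·3·5² = 57.5 m; v ends 19 m/s.
5–10 s: v starts 19 m/s; Δx = 19·5 + ½·-5·5² = 32.5 m; v ends -6 m/s.
10–16 s: v starts -6 m/s; Δx = -6·6 + ½·-2·6² = -72 m; v ends -18 m/s.
16–20 s: v starts -18 m/s; Δx = -18·4 + ½·3·4² = -48 m; v ends -6 m/s.
x(20) = -3 + Σ Δx = -33 m.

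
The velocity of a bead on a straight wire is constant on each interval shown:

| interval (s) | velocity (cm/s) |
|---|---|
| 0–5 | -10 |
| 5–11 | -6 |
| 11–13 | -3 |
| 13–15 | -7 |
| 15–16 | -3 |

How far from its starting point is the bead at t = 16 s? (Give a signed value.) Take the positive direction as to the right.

Displacement is the signed area under the v-t curve.
0–5 s: -10 × 5 = -50 cm
5–11 s: -6 × 6 = -36 cm
11–13 s: -3 × 2 = -6 cm
13–15 s: -7 × 2 = -14 cm
15–16 s: -3 × 1 = -3 cm
Net displacement = -109 cm

-109 cm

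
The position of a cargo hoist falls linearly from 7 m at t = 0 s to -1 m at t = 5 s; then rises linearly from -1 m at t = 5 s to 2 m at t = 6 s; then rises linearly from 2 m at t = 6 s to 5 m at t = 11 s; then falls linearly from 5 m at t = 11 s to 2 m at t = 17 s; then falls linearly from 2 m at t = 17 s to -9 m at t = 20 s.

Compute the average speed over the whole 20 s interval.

1.4 m/s

Average speed = (total path length)/(elapsed time); on a piecewise-linear x-t graph the path length is Σ|Δx|.
0–5 s: |Δx| = |-1 − 7| = 8 m
5–6 s: |Δx| = |2 − -1| = 3 m
6–11 s: |Δx| = |5 − 2| = 3 m
11–17 s: |Δx| = |2 − 5| = 3 m
17–20 s: |Δx| = |-9 − 2| = 11 m
Total path = 28 m; average speed = 28/20 = 1.4 m/s.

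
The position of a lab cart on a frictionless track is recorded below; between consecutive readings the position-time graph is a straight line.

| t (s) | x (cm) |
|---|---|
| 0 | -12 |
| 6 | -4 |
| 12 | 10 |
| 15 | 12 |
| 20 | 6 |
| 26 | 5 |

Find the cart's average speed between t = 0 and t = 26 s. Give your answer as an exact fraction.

Average speed = (total path length)/(elapsed time); on a piecewise-linear x-t graph the path length is Σ|Δx|.
0–6 s: |Δx| = |-4 − -12| = 8 cm
6–12 s: |Δx| = |10 − -4| = 14 cm
12–15 s: |Δx| = |12 − 10| = 2 cm
15–20 s: |Δx| = |6 − 12| = 6 cm
20–26 s: |Δx| = |5 − 6| = 1 cm
Total path = 31 cm; average speed = 31/26 = 31/26 cm/s.

31/26 cm/s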